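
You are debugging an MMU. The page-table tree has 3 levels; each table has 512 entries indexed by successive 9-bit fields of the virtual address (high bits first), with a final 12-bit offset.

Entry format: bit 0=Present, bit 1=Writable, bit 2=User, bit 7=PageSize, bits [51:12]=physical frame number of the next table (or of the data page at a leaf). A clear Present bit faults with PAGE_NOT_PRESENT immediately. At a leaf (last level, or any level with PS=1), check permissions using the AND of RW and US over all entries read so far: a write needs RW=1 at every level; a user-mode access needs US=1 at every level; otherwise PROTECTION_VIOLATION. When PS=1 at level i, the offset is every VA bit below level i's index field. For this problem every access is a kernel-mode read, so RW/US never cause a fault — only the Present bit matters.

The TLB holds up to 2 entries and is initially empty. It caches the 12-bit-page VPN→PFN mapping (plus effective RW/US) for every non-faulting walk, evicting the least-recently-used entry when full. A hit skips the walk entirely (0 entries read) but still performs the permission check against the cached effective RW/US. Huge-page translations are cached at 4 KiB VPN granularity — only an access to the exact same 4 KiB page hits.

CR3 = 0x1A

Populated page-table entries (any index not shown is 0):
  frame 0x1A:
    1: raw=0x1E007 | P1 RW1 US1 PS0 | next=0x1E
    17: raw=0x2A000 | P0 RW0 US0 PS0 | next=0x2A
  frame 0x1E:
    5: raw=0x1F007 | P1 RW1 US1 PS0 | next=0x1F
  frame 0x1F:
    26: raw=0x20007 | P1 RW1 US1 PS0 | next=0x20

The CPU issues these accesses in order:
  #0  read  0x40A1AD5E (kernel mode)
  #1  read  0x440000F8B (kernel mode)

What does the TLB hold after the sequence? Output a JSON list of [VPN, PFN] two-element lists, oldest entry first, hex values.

Walk each access:
#0 VA=0x40A1AD5E (r,kernel):
  [0] read 0x1A idx=1: raw=0x1E007 flags P=1 W=1 U=1 S=0
  [1] read 0x1E idx=5: raw=0x1F007 flags P=1 W=1 U=1 S=0
  [2] read 0x1F idx=26: raw=0x20007 flags P=1 W=1 U=1 S=0
  ✓ 0x20D5E  — 3 lookups
#1 VA=0x440000F8B (r,kernel):
  [0] read 0x1A idx=17: raw=0x2A000 flags P=0 W=0 U=0 S=0
  → PAGE_NOT_PRESENT  (1 entries read)

TLB: [["0x40A1A", "0x20"]]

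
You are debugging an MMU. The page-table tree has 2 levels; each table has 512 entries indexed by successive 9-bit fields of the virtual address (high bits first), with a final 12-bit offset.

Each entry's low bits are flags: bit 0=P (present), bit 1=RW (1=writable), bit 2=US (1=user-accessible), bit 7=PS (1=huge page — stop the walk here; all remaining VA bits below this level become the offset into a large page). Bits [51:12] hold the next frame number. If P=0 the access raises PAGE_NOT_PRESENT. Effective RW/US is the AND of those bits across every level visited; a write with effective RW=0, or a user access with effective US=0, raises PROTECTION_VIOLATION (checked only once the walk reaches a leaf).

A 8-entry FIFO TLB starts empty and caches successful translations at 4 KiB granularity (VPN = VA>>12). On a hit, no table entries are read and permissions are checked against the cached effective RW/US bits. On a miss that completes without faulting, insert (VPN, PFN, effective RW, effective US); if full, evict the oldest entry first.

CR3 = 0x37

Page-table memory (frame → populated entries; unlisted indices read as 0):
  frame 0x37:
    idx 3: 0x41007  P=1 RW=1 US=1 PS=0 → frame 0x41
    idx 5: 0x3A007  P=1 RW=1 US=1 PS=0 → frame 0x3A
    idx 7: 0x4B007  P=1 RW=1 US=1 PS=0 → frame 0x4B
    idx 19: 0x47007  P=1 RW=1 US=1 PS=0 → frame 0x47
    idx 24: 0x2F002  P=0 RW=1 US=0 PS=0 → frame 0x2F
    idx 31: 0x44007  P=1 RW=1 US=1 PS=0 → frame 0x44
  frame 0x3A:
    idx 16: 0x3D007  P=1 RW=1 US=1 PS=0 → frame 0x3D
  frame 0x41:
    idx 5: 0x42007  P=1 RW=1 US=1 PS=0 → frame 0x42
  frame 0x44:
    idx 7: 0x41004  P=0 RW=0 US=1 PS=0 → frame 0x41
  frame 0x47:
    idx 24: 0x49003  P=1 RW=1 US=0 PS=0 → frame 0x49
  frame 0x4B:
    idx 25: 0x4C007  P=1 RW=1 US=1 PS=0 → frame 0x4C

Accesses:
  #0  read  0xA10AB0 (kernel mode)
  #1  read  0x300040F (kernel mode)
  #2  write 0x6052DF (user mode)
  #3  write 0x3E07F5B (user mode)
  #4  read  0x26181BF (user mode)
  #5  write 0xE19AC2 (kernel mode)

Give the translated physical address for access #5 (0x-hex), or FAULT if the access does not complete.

Walk each access:
#0 VA=0xA10AB0 (r,kernel):
  [0] read 0x37 idx=5: raw=0x3A007 flags P=1 W=1 U=1 S=0
  [1] read 0x3A idx=16: raw=0x3D007 flags P=1 W=1 U=1 S=0
  ✓ 0x3DAB0  — 2 lookups
#1 VA=0x300040F (r,kernel):
  [0] read 0x37 idx=24: raw=0x2F002 flags P=0 W=1 U=0 S=0
  ⇒ fault: PAGE_NOT_PRESENT  — 1 lookups
#2 VA=0x6052DF (w,user):
  [0] read 0x37 idx=3: raw=0x41007 flags P=1 W=1 U=1 S=0
  [1] read 0x41 idx=5: raw=0x42007 flags P=1 W=1 U=1 S=0
  ✓ 0x422DF  — 2 lookups
#3 VA=0x3E07F5B (w,user):
  [0] read 0x37 idx=31: raw=0x44007 flags P=1 W=1 U=1 S=0
  [1] read 0x44 idx=7: raw=0x41004 flags P=0 W=0 U=1 S=0
  ⇒ fault: PAGE_NOT_PRESENT  — 2 lookups
#4 VA=0x26181BF (r,user):
  [0] read 0x37 idx=19: raw=0x47007 flags P=1 W=1 U=1 S=0
  [1] read 0x47 idx=24: raw=0x49003 flags P=1 W=1 U=0 S=0
  ⇒ fault: PROTECTION_VIOLATION  — 2 lookups
#5 VA=0xE19AC2 (w,kernel):
  [0] read 0x37 idx=7: raw=0x4B007 flags P=1 W=1 U=1 S=0
  [1] read 0x4B idx=25: raw=0x4C007 flags P=1 W=1 U=1 S=0
  ✓ 0x4CAC2  — 2 lookups

Access #5 PA: 0x4CAC2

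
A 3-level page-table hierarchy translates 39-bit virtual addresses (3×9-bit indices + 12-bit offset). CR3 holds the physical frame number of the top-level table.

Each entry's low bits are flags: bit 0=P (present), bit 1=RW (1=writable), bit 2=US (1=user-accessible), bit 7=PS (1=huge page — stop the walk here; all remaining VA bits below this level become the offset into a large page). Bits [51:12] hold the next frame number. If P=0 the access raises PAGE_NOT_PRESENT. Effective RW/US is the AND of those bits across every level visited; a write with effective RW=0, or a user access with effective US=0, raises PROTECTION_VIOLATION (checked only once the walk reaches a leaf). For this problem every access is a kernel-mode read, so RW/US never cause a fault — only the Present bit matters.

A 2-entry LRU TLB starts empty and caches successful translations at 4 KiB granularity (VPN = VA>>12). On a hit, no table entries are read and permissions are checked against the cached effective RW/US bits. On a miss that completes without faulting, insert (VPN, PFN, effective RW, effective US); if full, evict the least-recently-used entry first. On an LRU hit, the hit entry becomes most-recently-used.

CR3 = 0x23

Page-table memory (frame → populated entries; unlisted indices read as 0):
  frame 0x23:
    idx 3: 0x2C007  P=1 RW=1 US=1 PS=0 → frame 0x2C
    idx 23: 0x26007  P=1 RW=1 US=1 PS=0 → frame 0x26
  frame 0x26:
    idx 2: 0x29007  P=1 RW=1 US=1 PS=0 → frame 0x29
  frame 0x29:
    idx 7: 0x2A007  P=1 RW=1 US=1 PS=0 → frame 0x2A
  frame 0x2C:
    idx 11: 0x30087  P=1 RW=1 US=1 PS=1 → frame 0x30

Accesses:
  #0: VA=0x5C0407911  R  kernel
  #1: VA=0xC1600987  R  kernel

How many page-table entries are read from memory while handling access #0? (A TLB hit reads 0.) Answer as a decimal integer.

Walk each access:
#0 VA=0x5C0407911 (r,kernel):
  lvl0: tbl 0x23, slot 23 ⇒ 0x26007 (P1/RW1/US1/PS0)
  lvl1: tbl 0x26, slot 2 ⇒ 0x29007 (P1/RW1/US1/PS0)
  lvl2: tbl 0x29, slot 7 ⇒ 0x2A007 (P1/RW1/US1/PS0)
  ⇒ phys 0x2A911  [3 reads]
#1 VA=0xC1600987 (r,kernel):
  lvl0: tbl 0x23, slot 3 ⇒ 0x2C007 (P1/RW1/US1/PS0)
  lvl1: tbl 0x2C, slot 11 ⇒ 0x30087 (P1/RW1/US1/PS1)
  ⇒ phys 0x30987 (huge @L1)  [2 reads]

Entries read for #0: 3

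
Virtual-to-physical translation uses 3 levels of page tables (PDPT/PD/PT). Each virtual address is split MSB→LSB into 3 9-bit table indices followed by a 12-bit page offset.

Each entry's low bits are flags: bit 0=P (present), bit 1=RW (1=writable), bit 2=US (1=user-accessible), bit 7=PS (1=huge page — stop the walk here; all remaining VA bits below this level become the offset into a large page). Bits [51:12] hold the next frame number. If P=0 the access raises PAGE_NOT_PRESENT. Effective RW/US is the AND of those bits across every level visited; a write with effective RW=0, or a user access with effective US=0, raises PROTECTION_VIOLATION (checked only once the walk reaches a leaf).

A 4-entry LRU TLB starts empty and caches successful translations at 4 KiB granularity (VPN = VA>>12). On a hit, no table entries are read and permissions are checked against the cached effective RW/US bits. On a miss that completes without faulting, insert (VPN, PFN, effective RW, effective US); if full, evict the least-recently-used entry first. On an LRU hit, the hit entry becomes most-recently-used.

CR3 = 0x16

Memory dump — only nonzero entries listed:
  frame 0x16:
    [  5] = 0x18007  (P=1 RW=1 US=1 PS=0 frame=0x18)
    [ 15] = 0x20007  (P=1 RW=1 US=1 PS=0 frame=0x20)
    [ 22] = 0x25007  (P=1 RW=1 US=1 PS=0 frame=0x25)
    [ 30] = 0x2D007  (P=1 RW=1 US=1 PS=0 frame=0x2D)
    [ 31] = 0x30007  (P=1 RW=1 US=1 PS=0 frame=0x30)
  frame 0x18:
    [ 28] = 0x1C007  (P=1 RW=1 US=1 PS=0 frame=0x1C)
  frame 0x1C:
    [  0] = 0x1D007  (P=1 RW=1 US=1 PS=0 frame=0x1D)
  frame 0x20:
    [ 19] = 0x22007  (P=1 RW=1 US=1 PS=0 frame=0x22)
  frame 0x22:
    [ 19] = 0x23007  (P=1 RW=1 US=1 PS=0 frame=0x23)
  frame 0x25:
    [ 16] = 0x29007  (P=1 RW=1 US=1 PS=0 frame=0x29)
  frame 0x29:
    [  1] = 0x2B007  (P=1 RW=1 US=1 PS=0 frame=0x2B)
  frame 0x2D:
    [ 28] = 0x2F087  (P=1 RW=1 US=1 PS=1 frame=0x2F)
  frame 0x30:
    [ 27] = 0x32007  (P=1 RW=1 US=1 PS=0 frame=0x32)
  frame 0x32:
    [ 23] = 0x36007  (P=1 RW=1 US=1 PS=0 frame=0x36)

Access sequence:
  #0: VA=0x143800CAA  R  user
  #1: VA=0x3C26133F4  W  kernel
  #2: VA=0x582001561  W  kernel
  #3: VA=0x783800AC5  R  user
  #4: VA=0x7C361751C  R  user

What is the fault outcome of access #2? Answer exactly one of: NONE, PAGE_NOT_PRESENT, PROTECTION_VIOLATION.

Per-access translation:
#0 VA=0x143800CAA (r,user):
  [0] read 0x16 idx=5: raw=0x18007 flags P=1 W=1 U=1 S=0
  [1] read 0x18 idx=28: raw=0x1C007 flags P=1 W=1 U=1 S=0
  [2] read 0x1C idx=0: raw=0x1D007 flags P=1 W=1 U=1 S=0
  ⇒ phys 0x1DCAA  [3 reads]
#1 VA=0x3C26133F4 (w,kernel):
  [0] read 0x16 idx=15: raw=0x20007 flags P=1 W=1 U=1 S=0
  [1] read 0x20 idx=19: raw=0x22007 flags P=1 W=1 U=1 S=0
  [2] read 0x22 idx=19: raw=0x23007 flags P=1 W=1 U=1 S=0
  ⇒ phys 0x233F4  [3 reads]
#2 VA=0x582001561 (w,kernel):
  [0] read 0x16 idx=22: raw=0x25007 flags P=1 W=1 U=1 S=0
  [1] read 0x25 idx=16: raw=0x29007 flags P=1 W=1 U=1 S=0
  [2] read 0x29 idx=1: raw=0x2B007 flags P=1 W=1 U=1 S=0
  ⇒ phys 0x2B561  [3 reads]
#3 VA=0x783800AC5 (r,user):
  [0] read 0x16 idx=30: raw=0x2D007 flags P=1 W=1 U=1 S=0
  [1] read 0x2D idx=28: raw=0x2F087 flags P=1 W=1 U=1 S=1
  ⇒ phys 0x2FAC5 (huge @L1)  [2 reads]
#4 VA=0x7C361751C (r,user):
  [0] read 0x16 idx=31: raw=0x30007 flags P=1 W=1 U=1 S=0
  [1] read 0x30 idx=27: raw=0x32007 flags P=1 W=1 U=1 S=0
  [2] read 0x32 idx=23: raw=0x36007 flags P=1 W=1 U=1 S=0
  ⇒ phys 0x3651C  [3 reads]

Access #2 fault: NONE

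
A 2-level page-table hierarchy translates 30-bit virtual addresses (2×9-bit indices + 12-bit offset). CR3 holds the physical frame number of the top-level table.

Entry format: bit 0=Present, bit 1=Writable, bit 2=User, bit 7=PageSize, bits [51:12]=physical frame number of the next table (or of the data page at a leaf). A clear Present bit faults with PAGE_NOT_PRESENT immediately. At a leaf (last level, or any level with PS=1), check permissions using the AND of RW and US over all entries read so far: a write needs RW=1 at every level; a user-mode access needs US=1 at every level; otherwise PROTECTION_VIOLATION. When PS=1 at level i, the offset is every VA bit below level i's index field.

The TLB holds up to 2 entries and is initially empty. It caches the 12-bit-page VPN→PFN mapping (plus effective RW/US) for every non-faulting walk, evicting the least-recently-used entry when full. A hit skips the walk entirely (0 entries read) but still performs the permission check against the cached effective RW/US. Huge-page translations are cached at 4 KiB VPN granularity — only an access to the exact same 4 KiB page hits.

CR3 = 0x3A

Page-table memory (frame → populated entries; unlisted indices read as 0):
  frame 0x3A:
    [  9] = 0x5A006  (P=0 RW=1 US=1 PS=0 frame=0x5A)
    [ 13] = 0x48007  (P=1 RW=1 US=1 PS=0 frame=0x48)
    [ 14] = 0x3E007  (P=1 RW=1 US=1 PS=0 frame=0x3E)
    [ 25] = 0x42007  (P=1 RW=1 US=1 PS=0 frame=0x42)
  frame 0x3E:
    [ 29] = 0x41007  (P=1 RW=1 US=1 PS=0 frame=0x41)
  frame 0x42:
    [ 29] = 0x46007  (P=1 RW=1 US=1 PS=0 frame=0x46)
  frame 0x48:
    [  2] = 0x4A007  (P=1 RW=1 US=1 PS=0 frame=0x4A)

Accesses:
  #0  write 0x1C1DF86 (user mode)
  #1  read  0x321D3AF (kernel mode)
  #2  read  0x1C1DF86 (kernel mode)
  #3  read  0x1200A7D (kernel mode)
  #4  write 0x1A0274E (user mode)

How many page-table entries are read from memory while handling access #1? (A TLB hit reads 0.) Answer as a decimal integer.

Walk each access:
#0 VA=0x1C1DF86 (w,user):
  lvl0: tbl 0x3A, slot 14 ⇒ 0x3E007 (P1/RW1/US1/PS0)
  lvl1: tbl 0x3E, slot 29 ⇒ 0x41007 (P1/RW1/US1/PS0)
  → PA=0x41F86  (2 entries read)
#1 VA=0x321D3AF (r,kernel):
  lvl0: tbl 0x3A, slot 25 ⇒ 0x42007 (P1/RW1/US1/PS0)
  lvl1: tbl 0x42, slot 29 ⇒ 0x46007 (P1/RW1/US1/PS0)
  → PA=0x463AF  (2 entries read)
#2 VA=0x1C1DF86 (r,kernel):
  TLB hit vpn=0x1C1D → PA=0x41F86
#3 VA=0x1200A7D (r,kernel):
  lvl0: tbl 0x3A, slot 9 ⇒ 0x5A006 (P0/RW1/US1/PS0)
  → PAGE_NOT_PRESENT  (1 entries read)
#4 VA=0x1A0274E (w,user):
  lvl0: tbl 0x3A, slot 13 ⇒ 0x48007 (P1/RW1/US1/PS0)
  lvl1: tbl 0x48, slot 2 ⇒ 0x4A007 (P1/RW1/US1/PS0)
  → PA=0x4A74E  (2 entries read)

Entries read for #1: 2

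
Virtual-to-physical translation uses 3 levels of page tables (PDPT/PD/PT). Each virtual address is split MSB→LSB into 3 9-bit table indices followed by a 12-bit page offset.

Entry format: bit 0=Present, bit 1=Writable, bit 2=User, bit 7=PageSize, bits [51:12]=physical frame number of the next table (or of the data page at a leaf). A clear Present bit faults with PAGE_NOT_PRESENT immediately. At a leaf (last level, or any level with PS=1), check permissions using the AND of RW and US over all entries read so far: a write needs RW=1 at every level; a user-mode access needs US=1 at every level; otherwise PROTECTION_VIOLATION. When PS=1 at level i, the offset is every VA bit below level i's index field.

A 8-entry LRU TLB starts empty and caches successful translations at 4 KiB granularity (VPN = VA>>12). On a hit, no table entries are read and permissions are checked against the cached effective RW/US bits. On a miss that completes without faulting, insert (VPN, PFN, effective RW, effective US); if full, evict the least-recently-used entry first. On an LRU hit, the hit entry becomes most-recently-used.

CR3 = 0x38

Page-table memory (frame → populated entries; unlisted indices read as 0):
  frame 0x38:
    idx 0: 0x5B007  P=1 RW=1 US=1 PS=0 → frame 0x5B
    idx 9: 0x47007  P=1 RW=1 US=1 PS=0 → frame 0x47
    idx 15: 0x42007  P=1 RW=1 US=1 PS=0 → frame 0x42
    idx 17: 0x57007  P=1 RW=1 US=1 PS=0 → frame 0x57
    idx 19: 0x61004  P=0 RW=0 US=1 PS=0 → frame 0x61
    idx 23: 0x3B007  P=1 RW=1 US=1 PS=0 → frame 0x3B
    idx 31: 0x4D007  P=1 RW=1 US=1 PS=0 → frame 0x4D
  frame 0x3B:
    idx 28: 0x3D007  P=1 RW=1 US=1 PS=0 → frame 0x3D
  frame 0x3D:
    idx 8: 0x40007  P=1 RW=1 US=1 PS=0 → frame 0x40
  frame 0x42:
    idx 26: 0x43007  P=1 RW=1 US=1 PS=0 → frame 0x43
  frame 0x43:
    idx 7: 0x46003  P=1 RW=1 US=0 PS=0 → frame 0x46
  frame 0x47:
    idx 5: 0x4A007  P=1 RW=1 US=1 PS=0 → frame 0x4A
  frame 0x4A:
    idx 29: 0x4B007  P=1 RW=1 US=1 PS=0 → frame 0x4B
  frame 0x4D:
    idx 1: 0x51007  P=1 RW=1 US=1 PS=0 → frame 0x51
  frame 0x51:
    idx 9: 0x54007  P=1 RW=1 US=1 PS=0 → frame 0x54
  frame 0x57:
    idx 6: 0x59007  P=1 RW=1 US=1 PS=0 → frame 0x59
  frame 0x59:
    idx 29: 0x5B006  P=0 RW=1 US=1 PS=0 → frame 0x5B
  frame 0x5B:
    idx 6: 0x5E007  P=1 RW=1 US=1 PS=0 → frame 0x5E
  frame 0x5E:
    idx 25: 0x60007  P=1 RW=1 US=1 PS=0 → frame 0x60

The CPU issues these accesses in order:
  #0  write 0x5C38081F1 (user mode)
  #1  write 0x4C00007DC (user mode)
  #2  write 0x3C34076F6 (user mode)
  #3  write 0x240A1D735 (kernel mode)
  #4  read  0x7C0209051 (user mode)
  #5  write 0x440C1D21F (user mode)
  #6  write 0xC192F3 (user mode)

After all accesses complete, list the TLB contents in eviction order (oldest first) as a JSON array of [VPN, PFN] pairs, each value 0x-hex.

Per-access translation:
#0 VA=0x5C38081F1 (w,user):
  [0] read 0x38 idx=23: raw=0x3B007 flags P=1 W=1 U=1 S=0
  [1] read 0x3B idx=28: raw=0x3D007 flags P=1 W=1 U=1 S=0
  [2] read 0x3D idx=8: raw=0x40007 flags P=1 W=1 U=1 S=0
  ✓ 0x401F1  — 3 lookups
#1 VA=0x4C00007DC (w,user):
  [0] read 0x38 idx=19: raw=0x61004 flags P=0 W=0 U=1 S=0
  ⇒ fault: PAGE_NOT_PRESENT  — 1 lookups
#2 VA=0x3C34076F6 (w,user):
  [0] read 0x38 idx=15: raw=0x42007 flags P=1 W=1 U=1 S=0
  [1] read 0x42 idx=26: raw=0x43007 flags P=1 W=1 U=1 S=0
  [2] read 0x43 idx=7: raw=0x46003 flags P=1 W=1 U=0 S=0
  ⇒ fault: PROTECTION_VIOLATION  — 3 lookups
#3 VA=0x240A1D735 (w,kernel):
  [0] read 0x38 idx=9: raw=0x47007 flags P=1 W=1 U=1 S=0
  [1] read 0x47 idx=5: raw=0x4A007 flags P=1 W=1 U=1 S=0
  [2] read 0x4A idx=29: raw=0x4B007 flags P=1 W=1 U=1 S=0
  ✓ 0x4B735  — 3 lookups
#4 VA=0x7C0209051 (r,user):
  [0] read 0x38 idx=31: raw=0x4D007 flags P=1 W=1 U=1 S=0
  [1] read 0x4D idx=1: raw=0x51007 flags P=1 W=1 U=1 S=0
  [2] read 0x51 idx=9: raw=0x54007 flags P=1 W=1 U=1 S=0
  ✓ 0x54051  — 3 lookups
#5 VA=0x440C1D21F (w,user):
  [0] read 0x38 idx=17: raw=0x57007 flags P=1 W=1 U=1 S=0
  [1] read 0x57 idx=6: raw=0x59007 flags P=1 W=1 U=1 S=0
  [2] read 0x59 idx=29: raw=0x5B006 flags P=0 W=1 U=1 S=0
  ⇒ fault: PAGE_NOT_PRESENT  — 3 lookups
#6 VA=0xC192F3 (w,user):
  [0] read 0x38 idx=0: raw=0x5B007 flags P=1 W=1 U=1 S=0
  [1] read 0x5B idx=6: raw=0x5E007 flags P=1 W=1 U=1 S=0
  [2] read 0x5E idx=25: raw=0x60007 flags P=1 W=1 U=1 S=0
  ✓ 0x602F3  — 3 lookups

TLB: [["0x5C3808", "0x40"], ["0x240A1D", "0x4B"], ["0x7C0209", "0x54"], ["0xC19", "0x60"]]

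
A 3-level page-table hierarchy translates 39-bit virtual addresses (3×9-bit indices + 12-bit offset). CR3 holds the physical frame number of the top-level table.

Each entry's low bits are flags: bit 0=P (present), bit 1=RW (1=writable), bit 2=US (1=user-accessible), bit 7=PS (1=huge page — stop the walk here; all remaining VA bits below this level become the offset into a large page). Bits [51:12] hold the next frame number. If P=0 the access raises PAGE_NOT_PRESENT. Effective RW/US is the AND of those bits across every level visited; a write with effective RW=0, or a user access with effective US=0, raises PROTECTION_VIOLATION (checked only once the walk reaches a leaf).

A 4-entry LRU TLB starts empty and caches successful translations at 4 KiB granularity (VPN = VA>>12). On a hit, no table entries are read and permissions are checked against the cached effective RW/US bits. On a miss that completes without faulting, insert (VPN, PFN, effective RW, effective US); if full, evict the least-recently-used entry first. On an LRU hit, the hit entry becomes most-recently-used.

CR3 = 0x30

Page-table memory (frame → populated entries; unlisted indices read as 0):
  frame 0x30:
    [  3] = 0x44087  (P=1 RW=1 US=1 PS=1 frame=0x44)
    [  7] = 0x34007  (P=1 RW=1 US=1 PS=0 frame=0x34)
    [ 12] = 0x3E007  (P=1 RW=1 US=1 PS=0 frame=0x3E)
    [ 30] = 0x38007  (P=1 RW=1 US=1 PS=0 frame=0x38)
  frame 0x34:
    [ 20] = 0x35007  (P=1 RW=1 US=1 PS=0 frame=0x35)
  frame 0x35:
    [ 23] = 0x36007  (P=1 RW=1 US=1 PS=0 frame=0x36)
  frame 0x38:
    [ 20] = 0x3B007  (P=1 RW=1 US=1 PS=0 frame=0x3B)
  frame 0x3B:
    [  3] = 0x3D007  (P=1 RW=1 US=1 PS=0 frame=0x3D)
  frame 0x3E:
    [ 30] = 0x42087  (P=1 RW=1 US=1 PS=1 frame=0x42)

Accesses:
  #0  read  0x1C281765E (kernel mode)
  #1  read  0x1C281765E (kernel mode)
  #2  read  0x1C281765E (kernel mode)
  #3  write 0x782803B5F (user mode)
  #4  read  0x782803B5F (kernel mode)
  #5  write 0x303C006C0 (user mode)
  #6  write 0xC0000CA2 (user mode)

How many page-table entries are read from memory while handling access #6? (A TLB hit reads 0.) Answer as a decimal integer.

Per-access translation:
#0 VA=0x1C281765E (r,kernel):
  lvl0: tbl 0x30, slot 7 ⇒ 0x34007 (P1/RW1/US1/PS0)
  lvl1: tbl 0x34, slot 20 ⇒ 0x35007 (P1/RW1/US1/PS0)
  lvl2: tbl 0x35, slot 23 ⇒ 0x36007 (P1/RW1/US1/PS0)
  → PA=0x3665E  (3 entries read)
#1 VA=0x1C281765E (r,kernel):
  TLB hit vpn=0x1C2817 → PA=0x3665E
#2 VA=0x1C281765E (r,kernel):
  TLB hit vpn=0x1C2817 → PA=0x3665E
#3 VA=0x782803B5F (w,user):
  lvl0: tbl 0x30, slot 30 ⇒ 0x38007 (P1/RW1/US1/PS0)
  lvl1: tbl 0x38, slot 20 ⇒ 0x3B007 (P1/RW1/US1/PS0)
  lvl2: tbl 0x3B, slot 3 ⇒ 0x3D007 (P1/RW1/US1/PS0)
  → PA=0x3DB5F  (3 entries read)
#4 VA=0x782803B5F (r,kernel):
  TLB hit vpn=0x782803 → PA=0x3DB5F
#5 VA=0x303C006C0 (w,user):
  lvl0: tbl 0x30, slot 12 ⇒ 0x3E007 (P1/RW1/US1/PS0)
  lvl1: tbl 0x3E, slot 30 ⇒ 0x42087 (P1/RW1/US1/PS1)
  → PA=0x426C0 (huge @L1)  (2 entries read)
#6 VA=0xC0000CA2 (w,user):
  lvl0: tbl 0x30, slot 3 ⇒ 0x44087 (P1/RW1/US1/PS1)
  → PA=0x44CA2 (huge @L0)  (1 entries read)

Entries read for #6: 1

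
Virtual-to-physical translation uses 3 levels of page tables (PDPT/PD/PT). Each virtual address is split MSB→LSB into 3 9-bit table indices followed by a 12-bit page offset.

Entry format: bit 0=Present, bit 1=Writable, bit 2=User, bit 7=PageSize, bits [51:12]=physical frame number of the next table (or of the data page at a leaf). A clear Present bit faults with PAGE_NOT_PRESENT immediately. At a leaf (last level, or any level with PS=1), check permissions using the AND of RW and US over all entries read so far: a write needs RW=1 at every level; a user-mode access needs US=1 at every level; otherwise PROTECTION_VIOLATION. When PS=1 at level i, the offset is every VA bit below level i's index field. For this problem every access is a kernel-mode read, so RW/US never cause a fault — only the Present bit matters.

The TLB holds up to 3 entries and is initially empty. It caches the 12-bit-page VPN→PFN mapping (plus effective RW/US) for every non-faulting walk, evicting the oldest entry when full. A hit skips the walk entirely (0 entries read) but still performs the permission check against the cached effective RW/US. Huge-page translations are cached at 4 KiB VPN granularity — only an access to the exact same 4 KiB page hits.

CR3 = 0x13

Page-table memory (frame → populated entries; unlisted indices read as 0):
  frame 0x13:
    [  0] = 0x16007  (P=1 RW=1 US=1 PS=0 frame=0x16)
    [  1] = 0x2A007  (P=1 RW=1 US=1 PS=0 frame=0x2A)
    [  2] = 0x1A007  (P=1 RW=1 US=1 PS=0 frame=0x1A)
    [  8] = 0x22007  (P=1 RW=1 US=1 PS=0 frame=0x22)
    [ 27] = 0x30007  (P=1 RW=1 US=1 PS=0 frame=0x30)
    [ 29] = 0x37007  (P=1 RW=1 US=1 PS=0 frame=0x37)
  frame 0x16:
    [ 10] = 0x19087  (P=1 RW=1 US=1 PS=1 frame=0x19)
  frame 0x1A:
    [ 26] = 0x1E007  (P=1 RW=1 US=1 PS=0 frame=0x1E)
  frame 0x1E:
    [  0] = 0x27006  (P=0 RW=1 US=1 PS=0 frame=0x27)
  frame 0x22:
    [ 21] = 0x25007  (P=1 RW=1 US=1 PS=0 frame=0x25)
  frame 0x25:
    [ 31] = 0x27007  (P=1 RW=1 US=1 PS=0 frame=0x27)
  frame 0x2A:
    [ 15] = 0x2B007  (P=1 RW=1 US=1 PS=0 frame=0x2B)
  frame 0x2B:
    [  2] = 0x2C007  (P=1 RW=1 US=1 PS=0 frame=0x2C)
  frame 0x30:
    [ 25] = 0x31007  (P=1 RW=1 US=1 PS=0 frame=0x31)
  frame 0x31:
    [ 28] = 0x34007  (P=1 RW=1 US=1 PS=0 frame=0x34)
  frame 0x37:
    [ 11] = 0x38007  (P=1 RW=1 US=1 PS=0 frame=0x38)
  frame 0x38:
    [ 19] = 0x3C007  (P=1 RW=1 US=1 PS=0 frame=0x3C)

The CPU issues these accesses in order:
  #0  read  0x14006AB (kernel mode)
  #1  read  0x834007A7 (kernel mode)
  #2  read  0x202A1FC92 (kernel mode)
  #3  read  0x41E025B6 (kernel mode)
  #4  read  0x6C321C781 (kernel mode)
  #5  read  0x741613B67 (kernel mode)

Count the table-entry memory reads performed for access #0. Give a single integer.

Per-access translation:
#0 VA=0x14006AB (r,kernel):
  L0: frame=0x13 idx=0 entry=0x16007 [P=1 RW=1 US=1 PS=0]
  L1: frame=0x16 idx=10 entry=0x19087 [P=1 RW=1 US=1 PS=1]
  → PA=0x196AB (huge @L1)  (2 entries read)
#1 VA=0x834007A7 (r,kernel):
  L0: frame=0x13 idx=2 entry=0x1A007 [P=1 RW=1 US=1 PS=0]
  L1: frame=0x1A idx=26 entry=0x1E007 [P=1 RW=1 US=1 PS=0]
  L2: frame=0x1E idx=0 entry=0x27006 [P=0 RW=1 US=1 PS=0]
  ⇒ fault: PAGE_NOT_PRESENT  — 3 lookups
#2 VA=0x202A1FC92 (r,kernel):
  L0: frame=0x13 idx=8 entry=0x22007 [P=1 RW=1 US=1 PS=0]
  L1: frame=0x22 idx=21 entry=0x25007 [P=1 RW=1 US=1 PS=0]
  L2: frame=0x25 idx=31 entry=0x27007 [P=1 RW=1 US=1 PS=0]
  → PA=0x27C92  (3 entries read)
#3 VA=0x41E025B6 (r,kernel):
  L0: frame=0x13 idx=1 entry=0x2A007 [P=1 RW=1 US=1 PS=0]
  L1: frame=0x2A idx=15 entry=0x2B007 [P=1 RW=1 US=1 PS=0]
  L2: frame=0x2B idx=2 entry=0x2C007 [P=1 RW=1 US=1 PS=0]
  → PA=0x2C5B6  (3 entries read)
#4 VA=0x6C321C781 (r,kernel):
  L0: frame=0x13 idx=27 entry=0x30007 [P=1 RW=1 US=1 PS=0]
  L1: frame=0x30 idx=25 entry=0x31007 [P=1 RW=1 US=1 PS=0]
  L2: frame=0x31 idx=28 entry=0x34007 [P=1 RW=1 US=1 PS=0]
  → PA=0x34781  (3 entries read)
#5 VA=0x741613B67 (r,kernel):
  L0: frame=0x13 idx=29 entry=0x37007 [P=1 RW=1 US=1 PS=0]
  L1: frame=0x37 idx=11 entry=0x38007 [P=1 RW=1 US=1 PS=0]
  L2: frame=0x38 idx=19 entry=0x3C007 [P=1 RW=1 US=1 PS=0]
  → PA=0x3CB67  (3 entries read)

Entries read for #0: 2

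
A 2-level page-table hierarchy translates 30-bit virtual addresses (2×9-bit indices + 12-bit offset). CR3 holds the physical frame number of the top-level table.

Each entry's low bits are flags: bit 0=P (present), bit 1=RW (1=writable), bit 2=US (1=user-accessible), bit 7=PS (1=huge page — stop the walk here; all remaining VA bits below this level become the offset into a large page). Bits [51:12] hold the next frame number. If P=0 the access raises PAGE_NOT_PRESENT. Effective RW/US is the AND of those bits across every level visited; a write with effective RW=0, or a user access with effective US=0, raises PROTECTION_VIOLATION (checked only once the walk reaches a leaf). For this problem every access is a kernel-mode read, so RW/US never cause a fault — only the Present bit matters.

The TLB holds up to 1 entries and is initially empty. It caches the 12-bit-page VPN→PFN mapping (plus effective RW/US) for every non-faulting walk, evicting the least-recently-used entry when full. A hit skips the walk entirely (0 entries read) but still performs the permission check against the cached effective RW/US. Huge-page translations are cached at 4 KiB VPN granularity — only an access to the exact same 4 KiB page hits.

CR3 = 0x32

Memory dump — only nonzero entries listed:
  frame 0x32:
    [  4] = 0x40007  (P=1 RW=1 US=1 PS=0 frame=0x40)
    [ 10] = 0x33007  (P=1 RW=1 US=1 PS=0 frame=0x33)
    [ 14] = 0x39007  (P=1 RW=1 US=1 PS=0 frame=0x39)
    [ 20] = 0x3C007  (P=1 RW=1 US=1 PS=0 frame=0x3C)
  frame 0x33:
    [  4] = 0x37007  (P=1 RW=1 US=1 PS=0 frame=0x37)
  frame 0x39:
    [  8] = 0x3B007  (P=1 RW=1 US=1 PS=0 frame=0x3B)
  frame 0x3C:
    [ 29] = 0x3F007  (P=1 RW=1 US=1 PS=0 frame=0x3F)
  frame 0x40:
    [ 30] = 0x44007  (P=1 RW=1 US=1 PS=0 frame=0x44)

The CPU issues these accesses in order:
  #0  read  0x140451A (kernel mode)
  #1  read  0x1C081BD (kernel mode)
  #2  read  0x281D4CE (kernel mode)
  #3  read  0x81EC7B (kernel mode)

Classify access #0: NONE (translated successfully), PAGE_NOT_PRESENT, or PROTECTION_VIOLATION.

Trace:
#0 VA=0x140451A (r,kernel):
  lvl0: tbl 0x32, slot 10 ⇒ 0x33007 (P1/RW1/US1/PS0)
  lvl1: tbl 0x33, slot 4 ⇒ 0x37007 (P1/RW1/US1/PS0)
  ⇒ phys 0x3751A  [2 reads]
#1 VA=0x1C081BD (r,kernel):
  lvl0: tbl 0x32, slot 14 ⇒ 0x39007 (P1/RW1/US1/PS0)
  lvl1: tbl 0x39, slot 8 ⇒ 0x3B007 (P1/RW1/US1/PS0)
  ⇒ phys 0x3B1BD  [2 reads]
#2 VA=0x281D4CE (r,kernel):
  lvl0: tbl 0x32, slot 20 ⇒ 0x3C007 (P1/RW1/US1/PS0)
  lvl1: tbl 0x3C, slot 29 ⇒ 0x3F007 (P1/RW1/US1/PS0)
  ⇒ phys 0x3F4CE  [2 reads]
#3 VA=0x81EC7B (r,kernel):
  lvl0: tbl 0x32, slot 4 ⇒ 0x40007 (P1/RW1/US1/PS0)
  lvl1: tbl 0x40, slot 30 ⇒ 0x44007 (P1/RW1/US1/PS0)
  ⇒ phys 0x44C7B  [2 reads]

Access #0 fault: NONE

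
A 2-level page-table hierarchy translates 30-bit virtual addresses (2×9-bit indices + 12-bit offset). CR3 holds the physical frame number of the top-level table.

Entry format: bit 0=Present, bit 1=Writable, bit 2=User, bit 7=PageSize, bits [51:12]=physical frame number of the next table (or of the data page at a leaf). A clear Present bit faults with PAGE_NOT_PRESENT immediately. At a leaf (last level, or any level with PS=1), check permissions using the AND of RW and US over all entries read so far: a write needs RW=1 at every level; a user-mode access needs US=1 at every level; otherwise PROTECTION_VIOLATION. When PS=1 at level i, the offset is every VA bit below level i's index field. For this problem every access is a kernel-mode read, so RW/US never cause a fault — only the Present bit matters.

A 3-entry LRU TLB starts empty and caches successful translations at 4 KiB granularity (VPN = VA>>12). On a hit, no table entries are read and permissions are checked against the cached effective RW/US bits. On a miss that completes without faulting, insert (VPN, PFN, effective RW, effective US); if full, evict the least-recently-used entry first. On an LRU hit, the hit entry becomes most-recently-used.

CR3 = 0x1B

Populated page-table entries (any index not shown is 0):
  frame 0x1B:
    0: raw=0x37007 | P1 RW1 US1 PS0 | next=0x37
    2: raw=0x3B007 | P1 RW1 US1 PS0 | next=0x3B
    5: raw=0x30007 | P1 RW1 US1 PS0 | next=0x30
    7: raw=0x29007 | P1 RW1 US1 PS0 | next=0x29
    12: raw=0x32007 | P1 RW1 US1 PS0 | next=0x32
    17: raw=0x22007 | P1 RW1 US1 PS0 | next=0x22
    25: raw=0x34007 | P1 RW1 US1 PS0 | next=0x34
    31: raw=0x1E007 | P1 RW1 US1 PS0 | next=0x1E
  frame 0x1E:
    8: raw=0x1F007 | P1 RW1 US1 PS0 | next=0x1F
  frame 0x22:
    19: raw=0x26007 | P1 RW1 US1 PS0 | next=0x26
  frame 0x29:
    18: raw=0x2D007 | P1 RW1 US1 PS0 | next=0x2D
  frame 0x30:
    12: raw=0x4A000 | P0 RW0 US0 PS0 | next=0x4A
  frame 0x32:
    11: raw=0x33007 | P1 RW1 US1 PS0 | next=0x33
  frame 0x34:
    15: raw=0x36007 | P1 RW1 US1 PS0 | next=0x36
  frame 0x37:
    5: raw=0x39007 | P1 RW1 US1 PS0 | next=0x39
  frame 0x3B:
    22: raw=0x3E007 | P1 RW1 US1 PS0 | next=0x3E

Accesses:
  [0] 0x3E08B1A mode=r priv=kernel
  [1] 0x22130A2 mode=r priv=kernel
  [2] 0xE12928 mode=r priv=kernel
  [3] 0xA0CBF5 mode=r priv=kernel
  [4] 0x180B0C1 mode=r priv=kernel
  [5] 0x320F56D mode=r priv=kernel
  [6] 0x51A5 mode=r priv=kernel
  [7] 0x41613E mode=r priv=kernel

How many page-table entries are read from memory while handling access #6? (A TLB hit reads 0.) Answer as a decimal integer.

Per-access translation:
#0 VA=0x3E08B1A (r,kernel):
  L0: frame=0x1B idx=31 entry=0x1E007 [P=1 RW=1 US=1 PS=0]
  L1: frame=0x1E idx=8 entry=0x1F007 [P=1 RW=1 US=1 PS=0]
  → PA=0x1FB1A  (2 entries read)
#1 VA=0x22130A2 (r,kernel):
  L0: frame=0x1B idx=17 entry=0x22007 [P=1 RW=1 US=1 PS=0]
  L1: frame=0x22 idx=19 entry=0x26007 [P=1 RW=1 US=1 PS=0]
  → PA=0x260A2  (2 entries read)
#2 VA=0xE12928 (r,kernel):
  L0: frame=0x1B idx=7 entry=0x29007 [P=1 RW=1 US=1 PS=0]
  L1: frame=0x29 idx=18 entry=0x2D007 [P=1 RW=1 US=1 PS=0]
  → PA=0x2D928  (2 entries read)
#3 VA=0xA0CBF5 (r,kernel):
  L0: frame=0x1B idx=5 entry=0x30007 [P=1 RW=1 US=1 PS=0]
  L1: frame=0x30 idx=12 entry=0x4A000 [P=0 RW=0 US=0 PS=0]
  → PAGE_NOT_PRESENT  (2 entries read)
#4 VA=0x180B0C1 (r,kernel):
  L0: frame=0x1B idx=12 entry=0x32007 [P=1 RW=1 US=1 PS=0]
  L1: frame=0x32 idx=11 entry=0x33007 [P=1 RW=1 US=1 PS=0]
  → PA=0x330C1  (2 entries read)
#5 VA=0x320F56D (r,kernel):
  L0: frame=0x1B idx=25 entry=0x34007 [P=1 RW=1 US=1 PS=0]
  L1: frame=0x34 idx=15 entry=0x36007 [P=1 RW=1 US=1 PS=0]
  → PA=0x3656D  (2 entries read)
#6 VA=0x51A5 (r,kernel):
  L0: frame=0x1B idx=0 entry=0x37007 [P=1 RW=1 US=1 PS=0]
  L1: frame=0x37 idx=5 entry=0x39007 [P=1 RW=1 US=1 PS=0]
  → PA=0x391A5  (2 entries read)
#7 VA=0x41613E (r,kernel):
  L0: frame=0x1B idx=2 entry=0x3B007 [P=1 RW=1 US=1 PS=0]
  L1: frame=0x3B idx=22 entry=0x3E007 [P=1 RW=1 US=1 PS=0]
  → PA=0x3E13E  (2 entries read)

Entries read for #6: 2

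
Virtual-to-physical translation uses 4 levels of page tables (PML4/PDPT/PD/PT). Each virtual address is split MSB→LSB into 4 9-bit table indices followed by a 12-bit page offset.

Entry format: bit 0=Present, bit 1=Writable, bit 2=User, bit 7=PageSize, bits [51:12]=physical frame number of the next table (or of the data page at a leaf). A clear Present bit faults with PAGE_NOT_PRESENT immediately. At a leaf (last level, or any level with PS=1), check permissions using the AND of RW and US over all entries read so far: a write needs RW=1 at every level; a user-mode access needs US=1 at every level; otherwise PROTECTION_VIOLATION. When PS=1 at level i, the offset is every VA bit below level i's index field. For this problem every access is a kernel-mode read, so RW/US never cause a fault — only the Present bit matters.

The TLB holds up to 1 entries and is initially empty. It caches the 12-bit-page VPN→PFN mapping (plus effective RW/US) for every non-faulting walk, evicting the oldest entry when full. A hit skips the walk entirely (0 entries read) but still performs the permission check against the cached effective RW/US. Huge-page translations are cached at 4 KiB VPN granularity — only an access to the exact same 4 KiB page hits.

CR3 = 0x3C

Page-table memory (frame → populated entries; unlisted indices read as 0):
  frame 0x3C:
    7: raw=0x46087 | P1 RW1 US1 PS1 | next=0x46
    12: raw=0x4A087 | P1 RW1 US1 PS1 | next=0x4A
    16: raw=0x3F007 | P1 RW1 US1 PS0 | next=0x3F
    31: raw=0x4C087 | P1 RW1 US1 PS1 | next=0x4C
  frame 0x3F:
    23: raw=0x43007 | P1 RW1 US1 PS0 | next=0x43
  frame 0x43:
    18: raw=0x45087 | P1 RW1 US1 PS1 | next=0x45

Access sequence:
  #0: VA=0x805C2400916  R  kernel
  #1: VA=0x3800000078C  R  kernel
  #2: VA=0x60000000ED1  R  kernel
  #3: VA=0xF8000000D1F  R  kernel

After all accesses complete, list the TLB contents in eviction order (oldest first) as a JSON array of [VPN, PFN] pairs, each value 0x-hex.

Walk each access:
#0 VA=0x805C2400916 (r,kernel):
  L0 @0x3C[16] → 0x3F007  P=1,RW=1,US=1,PS=0
  L1 @0x3F[23] → 0x43007  P=1,RW=1,US=1,PS=0
  L2 @0x43[18] → 0x45087  P=1,RW=1,US=1,PS=1
  → PA=0x45916 (huge @L2)  (3 entries read)
#1 VA=0x3800000078C (r,kernel):
  L0 @0x3C[7] → 0x46087  P=1,RW=1,US=1,PS=1
  → PA=0x4678C (huge @L0)  (1 entries read)
#2 VA=0x60000000ED1 (r,kernel):
  L0 @0x3C[12] → 0x4A087  P=1,RW=1,US=1,PS=1
  → PA=0x4AED1 (huge @L0)  (1 entries read)
#3 VA=0xF8000000D1F (r,kernel):
  L0 @0x3C[31] → 0x4C087  P=1,RW=1,US=1,PS=1
  → PA=0x4CD1F (huge @L0)  (1 entries read)

TLB: [["0xF8000000", "0x4C"]]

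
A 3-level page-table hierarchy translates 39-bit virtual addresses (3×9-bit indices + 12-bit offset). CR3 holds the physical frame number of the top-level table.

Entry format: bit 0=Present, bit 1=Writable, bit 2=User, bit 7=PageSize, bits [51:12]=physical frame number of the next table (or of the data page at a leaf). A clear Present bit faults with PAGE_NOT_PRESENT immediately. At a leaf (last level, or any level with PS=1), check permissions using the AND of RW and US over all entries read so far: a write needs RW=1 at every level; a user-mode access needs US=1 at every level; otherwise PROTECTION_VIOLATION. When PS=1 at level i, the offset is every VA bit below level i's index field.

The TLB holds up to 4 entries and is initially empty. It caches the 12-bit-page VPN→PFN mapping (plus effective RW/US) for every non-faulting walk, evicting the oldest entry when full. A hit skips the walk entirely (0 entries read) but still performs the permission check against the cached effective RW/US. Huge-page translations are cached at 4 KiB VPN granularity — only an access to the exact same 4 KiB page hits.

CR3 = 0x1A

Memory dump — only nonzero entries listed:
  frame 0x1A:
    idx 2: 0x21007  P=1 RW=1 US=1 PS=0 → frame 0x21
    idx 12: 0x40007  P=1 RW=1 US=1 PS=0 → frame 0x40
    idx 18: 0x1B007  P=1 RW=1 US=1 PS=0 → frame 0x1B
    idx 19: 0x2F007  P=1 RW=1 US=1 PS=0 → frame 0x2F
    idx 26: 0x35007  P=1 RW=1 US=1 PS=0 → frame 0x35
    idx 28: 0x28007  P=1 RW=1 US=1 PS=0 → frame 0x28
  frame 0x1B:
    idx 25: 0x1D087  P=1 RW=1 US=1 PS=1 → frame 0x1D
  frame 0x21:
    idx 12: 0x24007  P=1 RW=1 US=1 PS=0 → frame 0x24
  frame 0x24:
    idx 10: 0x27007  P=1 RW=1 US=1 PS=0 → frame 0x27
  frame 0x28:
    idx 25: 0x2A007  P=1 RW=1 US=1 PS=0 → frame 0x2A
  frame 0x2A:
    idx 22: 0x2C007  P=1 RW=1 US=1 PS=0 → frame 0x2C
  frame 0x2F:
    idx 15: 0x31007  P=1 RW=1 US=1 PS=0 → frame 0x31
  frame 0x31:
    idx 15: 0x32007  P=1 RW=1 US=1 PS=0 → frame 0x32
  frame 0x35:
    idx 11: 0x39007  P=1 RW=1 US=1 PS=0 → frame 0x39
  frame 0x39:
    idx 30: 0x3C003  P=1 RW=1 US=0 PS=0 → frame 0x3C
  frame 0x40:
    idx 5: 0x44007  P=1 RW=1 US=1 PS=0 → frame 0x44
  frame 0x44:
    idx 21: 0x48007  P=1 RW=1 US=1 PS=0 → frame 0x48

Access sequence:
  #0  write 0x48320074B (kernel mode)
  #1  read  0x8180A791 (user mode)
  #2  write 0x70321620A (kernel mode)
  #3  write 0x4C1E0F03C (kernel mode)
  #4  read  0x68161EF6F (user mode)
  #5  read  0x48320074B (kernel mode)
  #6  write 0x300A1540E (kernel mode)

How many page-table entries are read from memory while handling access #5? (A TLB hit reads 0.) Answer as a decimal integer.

Per-access translation:
#0 VA=0x48320074B (w,kernel):
  L0: frame=0x1A idx=18 entry=0x1B007 [P=1 RW=1 US=1 PS=0]
  L1: frame=0x1B idx=25 entry=0x1D087 [P=1 RW=1 US=1 PS=1]
  → PA=0x1D74B (huge @L1)  (2 entries read)
#1 VA=0x8180A791 (r,user):
  L0: frame=0x1A idx=2 entry=0x21007 [P=1 RW=1 US=1 PS=0]
  L1: frame=0x21 idx=12 entry=0x24007 [P=1 RW=1 US=1 PS=0]
  L2: frame=0x24 idx=10 entry=0x27007 [P=1 RW=1 US=1 PS=0]
  → PA=0x27791  (3 entries read)
#2 VA=0x70321620A (w,kernel):
  L0: frame=0x1A idx=28 entry=0x28007 [P=1 RW=1 US=1 PS=0]
  L1: frame=0x28 idx=25 entry=0x2A007 [P=1 RW=1 US=1 PS=0]
  L2: frame=0x2A idx=22 entry=0x2C007 [P=1 RW=1 US=1 PS=0]
  → PA=0x2C20A  (3 entries read)
#3 VA=0x4C1E0F03C (w,kernel):
  L0: frame=0x1A idx=19 entry=0x2F007 [P=1 RW=1 US=1 PS=0]
  L1: frame=0x2F idx=15 entry=0x31007 [P=1 RW=1 US=1 PS=0]
  L2: frame=0x31 idx=15 entry=0x32007 [P=1 RW=1 US=1 PS=0]
  → PA=0x3203C  (3 entries read)
#4 VA=0x68161EF6F (r,user):
  L0: frame=0x1A idx=26 entry=0x35007 [P=1 RW=1 US=1 PS=0]
  L1: frame=0x35 idx=11 entry=0x39007 [P=1 RW=1 US=1 PS=0]
  L2: frame=0x39 idx=30 entry=0x3C003 [P=1 RW=1 US=0 PS=0]
  ⇒ fault: PROTECTION_VIOLATION  — 3 lookups
#5 VA=0x48320074B (r,kernel):
  TLB hit vpn=0x483200 → PA=0x1D74B
#6 VA=0x300A1540E (w,kernel):
  L0: frame=0x1A idx=12 entry=0x40007 [P=1 RW=1 US=1 PS=0]
  L1: frame=0x40 idx=5 entry=0x44007 [P=1 RW=1 US=1 PS=0]
  L2: frame=0x44 idx=21 entry=0x48007 [P=1 RW=1 US=1 PS=0]
  → PA=0x4840E  (3 entries read)

Entries read for #5: 0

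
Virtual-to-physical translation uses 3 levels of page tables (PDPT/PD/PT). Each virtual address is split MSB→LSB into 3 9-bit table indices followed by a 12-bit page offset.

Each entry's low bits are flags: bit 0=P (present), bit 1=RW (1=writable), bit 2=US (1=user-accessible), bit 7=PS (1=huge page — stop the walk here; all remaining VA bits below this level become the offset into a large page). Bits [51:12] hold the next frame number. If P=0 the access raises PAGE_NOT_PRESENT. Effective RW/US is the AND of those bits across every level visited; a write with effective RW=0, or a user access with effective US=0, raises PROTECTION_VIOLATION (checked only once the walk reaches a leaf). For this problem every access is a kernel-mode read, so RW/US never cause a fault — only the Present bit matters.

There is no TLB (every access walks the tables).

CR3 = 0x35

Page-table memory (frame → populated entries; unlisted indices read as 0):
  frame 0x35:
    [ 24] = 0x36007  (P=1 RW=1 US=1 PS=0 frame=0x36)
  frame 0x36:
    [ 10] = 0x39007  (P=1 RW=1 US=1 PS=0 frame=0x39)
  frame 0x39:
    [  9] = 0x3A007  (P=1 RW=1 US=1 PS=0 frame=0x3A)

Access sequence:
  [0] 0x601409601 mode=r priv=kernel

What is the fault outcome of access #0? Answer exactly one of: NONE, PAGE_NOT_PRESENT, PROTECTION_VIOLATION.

Walk each access:
#0 VA=0x601409601 (r,kernel):
  [0] read 0x35 idx=24: raw=0x36007 flags P=1 W=1 U=1 S=0
  [1] read 0x36 idx=10: raw=0x39007 flags P=1 W=1 U=1 S=0
  [2] read 0x39 idx=9: raw=0x3A007 flags P=1 W=1 U=1 S=0
  ✓ 0x3A601  — 3 lookups

Access #0 fault: NONE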